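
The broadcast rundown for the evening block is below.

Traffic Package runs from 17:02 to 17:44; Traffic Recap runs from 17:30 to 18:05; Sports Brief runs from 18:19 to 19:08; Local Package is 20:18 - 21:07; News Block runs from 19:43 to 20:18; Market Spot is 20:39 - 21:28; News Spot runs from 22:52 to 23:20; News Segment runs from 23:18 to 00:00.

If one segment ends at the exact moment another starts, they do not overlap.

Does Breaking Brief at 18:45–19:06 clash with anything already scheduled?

Yes — it overlaps Sports Brief

Traffic Package: ends 17:44 at or before Breaking Brief starts 18:45 → clear.
Traffic Recap: ends 18:05 at or before Breaking Brief starts 18:45 → clear.
Sports Brief: starts 18:19 before Breaking Brief ends 19:06, and ends 19:08 after Breaking Brief starts 18:45 → overlap.
News Block: starts 19:43 at or after Breaking Brief ends 19:06 → clear.
Local Package: starts 20:18 at or after Breaking Brief ends 19:06 → clear.
Market Spot: starts 20:39 at or after Breaking Brief ends 19:06 → clear.
News Spot: starts 22:52 at or after Breaking Brief ends 19:06 → clear.
News Segment: starts 23:18 at or after Breaking Brief ends 19:06 → clear.
Breaking Brief overlaps Sports Brief.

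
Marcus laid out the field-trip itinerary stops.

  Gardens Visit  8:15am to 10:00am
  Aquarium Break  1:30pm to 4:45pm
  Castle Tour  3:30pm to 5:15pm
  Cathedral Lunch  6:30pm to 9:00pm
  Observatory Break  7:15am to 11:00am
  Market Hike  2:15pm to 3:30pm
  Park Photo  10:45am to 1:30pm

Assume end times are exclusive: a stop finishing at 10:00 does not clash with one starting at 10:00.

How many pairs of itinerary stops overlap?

4

Sorted by start: Observatory Break, Gardens Visit, Park Photo, Aquarium Break, Market Hike, Castle Tour, Cathedral Lunch.
Gardens Visit starts before Observatory Break ends → Observatory Break and Gardens Visit overlap.
Park Photo starts before Observatory Break ends → Observatory Break and Park Photo overlap.
Aquarium Break starts after Observatory Break ends, so nothing later overlaps Observatory Break either.
Park Photo starts after Gardens Visit ends, so nothing later overlaps Gardens Visit either.
Aquarium Break starts exactly when Park Photo ends (back-to-back, no overlap), so nothing later overlaps Park Photo either.
Market Hike starts before Aquarium Break ends → Aquarium Break and Market Hike overlap.
Castle Tour starts before Aquarium Break ends → Aquarium Break and Castle Tour overlap.
Cathedral Lunch starts after Aquarium Break ends.
Castle Tour starts exactly when Market Hike ends (back-to-back, no overlap), so nothing later overlaps Market Hike either.
Cathedral Lunch starts after Castle Tour ends.
Overlapping pairs: Aquarium Break & Castle Tour, Aquarium Break & Market Hike, Gardens Visit & Observatory Break, Observatory Break & Park Photo — 4 in total.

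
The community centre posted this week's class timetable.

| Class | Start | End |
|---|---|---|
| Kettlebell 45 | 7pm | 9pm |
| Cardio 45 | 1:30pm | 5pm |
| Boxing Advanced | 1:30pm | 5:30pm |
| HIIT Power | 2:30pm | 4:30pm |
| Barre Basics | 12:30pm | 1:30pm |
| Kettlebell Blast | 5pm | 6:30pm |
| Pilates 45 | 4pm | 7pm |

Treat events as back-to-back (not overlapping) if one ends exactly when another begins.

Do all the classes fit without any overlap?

No

Sorted by start: Barre Basics, Cardio 45, Boxing Advanced, HIIT Power, Pilates 45, Kettlebell Blast, Kettlebell 45.
Cardio 45 starts exactly when Barre Basics ends (back-to-back, no overlap); Barre Basics is clear from here.
Boxing Advanced starts before Cardio 45 ends → Cardio 45 and Boxing Advanced overlap.
That's a conflict, so the schedule is not conflict-free.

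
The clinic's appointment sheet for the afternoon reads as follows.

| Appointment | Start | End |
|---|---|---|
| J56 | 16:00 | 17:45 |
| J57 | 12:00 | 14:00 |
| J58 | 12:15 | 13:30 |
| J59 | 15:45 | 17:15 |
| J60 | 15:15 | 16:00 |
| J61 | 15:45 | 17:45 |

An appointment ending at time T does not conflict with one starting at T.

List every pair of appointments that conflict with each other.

J56 & J59, J56 & J61, J57 & J58, J59 & J60, J59 & J61, J60 & J61

Two intervals overlap when each starts before the other ends.
Sorted by start: J57, J58, J60, J59, J61, J56.
J58 starts before J57 ends → J57 and J58 overlap.
J60 starts after J57 ends — done with J57.
J60 starts after J58 ends — done with J58.
J59 starts before J60 ends → J60 and J59 overlap.
J61 starts before J60 ends → J60 and J61 overlap.
J56 starts exactly when J60 ends (back-to-back, no overlap).
J61 starts before J59 ends → J59 and J61 overlap.
J56 starts before J59 ends → J59 and J56 overlap.
J56 starts before J61 ends → J61 and J56 overlap.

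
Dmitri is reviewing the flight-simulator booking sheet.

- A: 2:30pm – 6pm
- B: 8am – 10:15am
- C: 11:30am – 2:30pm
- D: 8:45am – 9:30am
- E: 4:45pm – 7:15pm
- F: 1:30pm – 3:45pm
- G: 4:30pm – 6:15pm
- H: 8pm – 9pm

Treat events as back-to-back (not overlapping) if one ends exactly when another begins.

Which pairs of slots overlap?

A & E, A & F, A & G, B & D, C & F, E & G

Sorted by start: B, D, C, F, A, G, E, H.
D starts before B ends → B and D overlap.
C starts after B ends; B is clear from here.
C starts after D ends; D is clear from here.
F starts before C ends → C and F overlap.
A starts exactly when C ends (back-to-back, no overlap); C is clear from here.
A starts before F ends → F and A overlap.
G starts after F ends; F is clear from here.
G starts before A ends → A and G overlap.
E starts before A ends → A and E overlap.
H starts after A ends.
E starts before G ends → G and E overlap.
H starts after G ends.
H starts after E ends.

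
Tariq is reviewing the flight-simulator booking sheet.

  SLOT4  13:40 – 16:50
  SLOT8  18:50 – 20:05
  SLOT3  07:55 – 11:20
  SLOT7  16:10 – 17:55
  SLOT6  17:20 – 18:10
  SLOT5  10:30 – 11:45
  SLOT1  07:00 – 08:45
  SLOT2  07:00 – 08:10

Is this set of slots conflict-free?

Sorted by start: SLOT1, SLOT2, SLOT3, SLOT5, SLOT4, SLOT7, SLOT6, SLOT8.
SLOT2 starts before SLOT1 ends → SLOT1 and SLOT2 overlap.
That's a conflict, so the schedule is not conflict-free.

No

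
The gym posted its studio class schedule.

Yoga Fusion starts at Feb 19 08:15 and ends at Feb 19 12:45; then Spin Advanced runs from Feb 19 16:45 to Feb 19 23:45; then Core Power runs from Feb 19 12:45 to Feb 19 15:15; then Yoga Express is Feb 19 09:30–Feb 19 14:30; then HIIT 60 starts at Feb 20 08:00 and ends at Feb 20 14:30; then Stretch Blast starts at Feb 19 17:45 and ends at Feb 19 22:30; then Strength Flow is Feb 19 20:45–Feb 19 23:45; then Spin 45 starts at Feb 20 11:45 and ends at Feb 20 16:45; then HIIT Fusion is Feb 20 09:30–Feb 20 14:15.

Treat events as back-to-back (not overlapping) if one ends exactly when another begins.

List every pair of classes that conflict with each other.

Sorted by start: Yoga Fusion, Yoga Express, Core Power, Spin Advanced, Stretch Blast, Strength Flow, HIIT 60, HIIT Fusion, Spin 45.
Yoga Express starts before Yoga Fusion ends → Yoga Fusion and Yoga Express overlap.
Core Power starts exactly when Yoga Fusion ends (back-to-back, no overlap), so Yoga Fusion has no further overlaps.
Core Power starts before Yoga Express ends → Yoga Express and Core Power overlap.
Spin Advanced starts after Yoga Express ends, so Yoga Express has no further overlaps.
Spin Advanced starts after Core Power ends, so Core Power has no further overlaps.
Stretch Blast starts before Spin Advanced ends → Spin Advanced and Stretch Blast overlap.
Strength Flow starts before Spin Advanced ends → Spin Advanced and Strength Flow overlap.
HIIT 60 starts after Spin Advanced ends, so Spin Advanced has no further overlaps.
Strength Flow starts before Stretch Blast ends → Stretch Blast and Strength Flow overlap.
HIIT 60 starts after Stretch Blast ends, so Stretch Blast has no further overlaps.
HIIT 60 starts after Strength Flow ends, so Strength Flow has no further overlaps.
HIIT Fusion starts before HIIT 60 ends → HIIT 60 and HIIT Fusion overlap.
Spin 45 starts before HIIT 60 ends → HIIT 60 and Spin 45 overlap.
Spin 45 starts before HIIT Fusion ends → HIIT Fusion and Spin 45 overlap.

Core Power & Yoga Express, HIIT 60 & HIIT Fusion, HIIT 60 & Spin 45, HIIT Fusion & Spin 45, Spin Advanced & Strength Flow, Spin Advanced & Stretch Blast, Strength Flow & Stretch Blast, Yoga Express & Yoga Fusion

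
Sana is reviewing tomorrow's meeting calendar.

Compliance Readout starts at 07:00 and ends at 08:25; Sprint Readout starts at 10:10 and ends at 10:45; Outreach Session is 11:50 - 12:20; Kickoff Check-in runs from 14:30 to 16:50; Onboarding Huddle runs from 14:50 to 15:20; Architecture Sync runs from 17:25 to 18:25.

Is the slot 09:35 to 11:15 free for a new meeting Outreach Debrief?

Compliance Readout: ends 08:25 at or before Outreach Debrief starts 09:35 → clear.
Sprint Readout: starts 10:10 before Outreach Debrief ends 11:15, and ends 10:45 after Outreach Debrief starts 09:35 → overlap.
Outreach Session: starts 11:50 at or after Outreach Debrief ends 11:15 → clear.
Kickoff Check-in: starts 14:30 at or after Outreach Debrief ends 11:15 → clear.
Onboarding Huddle: starts 14:50 at or after Outreach Debrief ends 11:15 → clear.
Architecture Sync: starts 17:25 at or after Outreach Debrief ends 11:15 → clear.
Outreach Debrief overlaps Sprint Readout.

No — it overlaps Sprint Readout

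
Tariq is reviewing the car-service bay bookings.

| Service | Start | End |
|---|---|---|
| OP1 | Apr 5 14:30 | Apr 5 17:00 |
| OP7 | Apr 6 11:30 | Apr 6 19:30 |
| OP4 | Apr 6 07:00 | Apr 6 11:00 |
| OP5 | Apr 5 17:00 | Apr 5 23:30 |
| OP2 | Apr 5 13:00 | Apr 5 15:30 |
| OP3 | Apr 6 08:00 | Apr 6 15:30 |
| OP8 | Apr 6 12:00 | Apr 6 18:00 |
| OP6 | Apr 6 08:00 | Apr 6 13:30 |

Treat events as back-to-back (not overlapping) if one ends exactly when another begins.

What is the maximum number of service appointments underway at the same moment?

4

Sweep the timeline, counting +1 at each start and −1 at each end (ends before starts at a tie):
Apr 5 13:00 start OP2 → 1
Apr 5 14:30 start OP1 → 2
Apr 5 15:30 end OP2 → 1
Apr 5 17:00 end OP1 → 0
Apr 5 17:00 start OP5 → 1
Apr 5 23:30 end OP5 → 0
Apr 6 07:00 start OP4 → 1
Apr 6 08:00 start OP3 → 2
Apr 6 08:00 start OP6 → 3
Apr 6 11:00 end OP4 → 2
Apr 6 11:30 start OP7 → 3
Apr 6 12:00 start OP8 → 4
Apr 6 13:30 end OP6 → 3
Apr 6 15:30 end OP3 → 2
Apr 6 18:00 end OP8 → 1
Apr 6 19:30 end OP7 → 0
Peak is 4, at Apr 6 12:00 (OP3, OP6, OP7, OP8).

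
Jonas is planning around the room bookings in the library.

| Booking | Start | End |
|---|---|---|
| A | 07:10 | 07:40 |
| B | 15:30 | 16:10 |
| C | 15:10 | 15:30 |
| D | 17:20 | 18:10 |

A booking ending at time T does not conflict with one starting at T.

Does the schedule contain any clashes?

Sorted by start: A, C, B, D.
C starts after A ends, so nothing later overlaps A either.
B starts exactly when C ends (back-to-back, no overlap), so nothing later overlaps C either.
D starts after B ends.
Every pair is clear; the schedule has no overlaps.

No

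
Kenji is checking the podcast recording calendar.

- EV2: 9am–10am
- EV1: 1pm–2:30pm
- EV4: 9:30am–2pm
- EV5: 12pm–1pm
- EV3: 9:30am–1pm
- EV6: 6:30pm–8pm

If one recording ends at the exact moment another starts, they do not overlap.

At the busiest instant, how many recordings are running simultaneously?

Sort all start/end points and keep a running count:
9am start EV2 → 1
9:30am start EV3 → 2
9:30am start EV4 → 3
10am end EV2 → 2
12pm start EV5 → 3
1pm end EV3 → 2
1pm end EV5 → 1
1pm start EV1 → 2
2pm end EV4 → 1
2:30pm end EV1 → 0
6:30pm start EV6 → 1
8pm end EV6 → 0
Peak is 3, at 9:30am (EV2, EV3, EV4).

3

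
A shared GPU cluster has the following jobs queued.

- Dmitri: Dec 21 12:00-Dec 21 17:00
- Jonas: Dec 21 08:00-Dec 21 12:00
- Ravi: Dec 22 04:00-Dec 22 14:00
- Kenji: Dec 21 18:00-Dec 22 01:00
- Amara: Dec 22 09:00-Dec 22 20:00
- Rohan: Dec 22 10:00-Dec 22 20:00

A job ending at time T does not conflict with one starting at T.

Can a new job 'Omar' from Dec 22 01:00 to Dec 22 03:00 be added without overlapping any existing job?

Yes — the slot is free

Jonas: ends Dec 21 12:00 at or before Omar starts Dec 22 01:00 → clear.
Dmitri: ends Dec 21 17:00 at or before Omar starts Dec 22 01:00 → clear.
Kenji: ends Dec 22 01:00 at or before Omar starts Dec 22 01:00 → clear.
Ravi: starts Dec 22 04:00 at or after Omar ends Dec 22 03:00 → clear.
Amara: starts Dec 22 09:00 at or after Omar ends Dec 22 03:00 → clear.
Rohan: starts Dec 22 10:00 at or after Omar ends Dec 22 03:00 → clear.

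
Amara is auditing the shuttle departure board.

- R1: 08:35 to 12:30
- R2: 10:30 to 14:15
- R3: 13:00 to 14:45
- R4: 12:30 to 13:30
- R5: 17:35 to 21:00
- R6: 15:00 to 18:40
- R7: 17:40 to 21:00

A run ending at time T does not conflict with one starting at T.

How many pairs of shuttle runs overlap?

7

Two intervals overlap when each starts before the other ends.
Sorted by start: R1, R2, R4, R3, R6, R5, R7.
R2 starts before R1 ends → R1 and R2 overlap.
R4 starts exactly when R1 ends (back-to-back, no overlap); R1 is clear from here.
R4 starts before R2 ends → R2 and R4 overlap.
R3 starts before R2 ends → R2 and R3 overlap.
R6 starts after R2 ends; R2 is clear from here.
R3 starts before R4 ends → R4 and R3 overlap.
R6 starts after R4 ends; R4 is clear from here.
R6 starts after R3 ends; R3 is clear from here.
R5 starts before R6 ends → R6 and R5 overlap.
R7 starts before R6 ends → R6 and R7 overlap.
R7 starts before R5 ends → R5 and R7 overlap.
Overlapping pairs: R1 & R2, R2 & R3, R2 & R4, R3 & R4, R5 & R6, R5 & R7, R6 & R7 — 7 in total.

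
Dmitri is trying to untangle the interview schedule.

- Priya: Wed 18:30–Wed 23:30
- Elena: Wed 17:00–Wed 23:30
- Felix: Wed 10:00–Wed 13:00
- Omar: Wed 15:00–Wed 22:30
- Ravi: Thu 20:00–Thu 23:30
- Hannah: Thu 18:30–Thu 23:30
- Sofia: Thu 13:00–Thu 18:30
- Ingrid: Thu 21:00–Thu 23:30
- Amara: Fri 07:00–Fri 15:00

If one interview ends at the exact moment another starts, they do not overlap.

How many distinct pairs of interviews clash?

Sorted by start: Felix, Omar, Elena, Priya, Sofia, Hannah, Ravi, Ingrid, Amara.
Omar starts after Felix ends; Felix is clear from here.
Elena starts before Omar ends → Omar and Elena overlap.
Priya starts before Omar ends → Omar and Priya overlap.
Sofia starts after Omar ends; Omar is clear from here.
Priya starts before Elena ends → Elena and Priya overlap.
Sofia starts after Elena ends; Elena is clear from here.
Sofia starts after Priya ends; Priya is clear from here.
Hannah starts exactly when Sofia ends (back-to-back, no overlap); Sofia is clear from here.
Ravi starts before Hannah ends → Hannah and Ravi overlap.
Ingrid starts before Hannah ends → Hannah and Ingrid overlap.
Amara starts after Hannah ends.
Ingrid starts before Ravi ends → Ravi and Ingrid overlap.
Amara starts after Ravi ends.
Amara starts after Ingrid ends.
Overlapping pairs: Elena & Omar, Elena & Priya, Hannah & Ingrid, Hannah & Ravi, Ingrid & Ravi, Omar & Priya — 6 in total.

6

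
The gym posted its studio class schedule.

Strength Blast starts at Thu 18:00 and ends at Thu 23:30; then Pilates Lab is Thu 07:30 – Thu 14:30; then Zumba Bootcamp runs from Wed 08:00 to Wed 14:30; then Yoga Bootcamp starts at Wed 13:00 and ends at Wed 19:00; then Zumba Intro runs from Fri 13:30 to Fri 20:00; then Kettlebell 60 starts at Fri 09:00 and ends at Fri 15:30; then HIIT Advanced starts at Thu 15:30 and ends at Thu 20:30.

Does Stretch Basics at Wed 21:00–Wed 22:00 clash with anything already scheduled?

Zumba Bootcamp: ends Wed 14:30 at or before Stretch Basics starts Wed 21:00 → clear.
Yoga Bootcamp: ends Wed 19:00 at or before Stretch Basics starts Wed 21:00 → clear.
Pilates Lab: starts Thu 07:30 at or after Stretch Basics ends Wed 22:00 → clear.
HIIT Advanced: starts Thu 15:30 at or after Stretch Basics ends Wed 22:00 → clear.
Strength Blast: starts Thu 18:00 at or after Stretch Basics ends Wed 22:00 → clear.
Kettlebell 60: starts Fri 09:00 at or after Stretch Basics ends Wed 22:00 → clear.
Zumba Intro: starts Fri 13:30 at or after Stretch Basics ends Wed 22:00 → clear.

No — it doesn't clash with anything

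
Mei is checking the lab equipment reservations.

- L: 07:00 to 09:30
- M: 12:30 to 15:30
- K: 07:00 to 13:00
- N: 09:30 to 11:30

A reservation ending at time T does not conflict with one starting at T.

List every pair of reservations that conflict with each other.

K & L, K & M, K & N

Sorted by start: K, L, N, M.
L starts before K ends → K and L overlap.
N starts before K ends → K and N overlap.
M starts before K ends → K and M overlap.
N starts exactly when L ends (back-to-back, no overlap); L is clear from here.
M starts after N ends.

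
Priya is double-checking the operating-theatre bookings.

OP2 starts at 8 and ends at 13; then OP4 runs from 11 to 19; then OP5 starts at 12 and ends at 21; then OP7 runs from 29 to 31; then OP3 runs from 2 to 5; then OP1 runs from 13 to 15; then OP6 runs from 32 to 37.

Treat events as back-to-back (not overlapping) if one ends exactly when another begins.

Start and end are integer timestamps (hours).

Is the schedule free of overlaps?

Sorted by start: OP3, OP2, OP4, OP5, OP1, OP7, OP6.
OP2 starts after OP3 ends, so nothing later overlaps OP3 either.
OP4 starts before OP2 ends → OP2 and OP4 overlap.
That's a conflict, so the schedule is not conflict-free.

No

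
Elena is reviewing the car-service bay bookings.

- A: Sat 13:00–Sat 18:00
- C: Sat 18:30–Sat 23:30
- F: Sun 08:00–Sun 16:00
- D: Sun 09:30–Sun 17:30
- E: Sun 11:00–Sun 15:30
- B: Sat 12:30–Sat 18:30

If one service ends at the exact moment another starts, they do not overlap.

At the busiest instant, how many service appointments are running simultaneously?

3

Walk through starts and ends in time order (an end at T is processed before a start at T):
Sat 12:30 start B → 1
Sat 13:00 start A → 2
Sat 18:00 end A → 1
Sat 18:30 end B → 0
Sat 18:30 start C → 1
Sat 23:30 end C → 0
Sun 08:00 start F → 1
Sun 09:30 start D → 2
Sun 11:00 start E → 3
Sun 15:30 end E → 2
Sun 16:00 end F → 1
Sun 17:30 end D → 0
Peak is 3, at Sun 11:00 (D, E, F).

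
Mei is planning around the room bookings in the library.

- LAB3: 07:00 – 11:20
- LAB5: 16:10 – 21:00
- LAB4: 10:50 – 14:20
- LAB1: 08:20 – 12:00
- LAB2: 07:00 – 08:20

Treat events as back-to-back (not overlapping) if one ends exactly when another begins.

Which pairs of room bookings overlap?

Sorted by start: LAB2, LAB3, LAB1, LAB4, LAB5.
LAB3 starts before LAB2 ends → LAB2 and LAB3 overlap.
LAB1 starts exactly when LAB2 ends (back-to-back, no overlap) — done with LAB2.
LAB1 starts before LAB3 ends → LAB3 and LAB1 overlap.
LAB4 starts before LAB3 ends → LAB3 and LAB4 overlap.
LAB5 starts after LAB3 ends.
LAB4 starts before LAB1 ends → LAB1 and LAB4 overlap.
LAB5 starts after LAB1 ends.
LAB5 starts after LAB4 ends.

LAB1 & LAB3, LAB1 & LAB4, LAB2 & LAB3, LAB3 & LAB4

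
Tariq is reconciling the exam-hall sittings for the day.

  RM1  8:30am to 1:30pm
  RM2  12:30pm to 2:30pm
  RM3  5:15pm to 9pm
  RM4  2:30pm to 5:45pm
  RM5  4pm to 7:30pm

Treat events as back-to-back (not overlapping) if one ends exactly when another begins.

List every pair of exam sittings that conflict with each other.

RM1 & RM2, RM3 & RM4, RM3 & RM5, RM4 & RM5

Sorted by start: RM1, RM2, RM4, RM5, RM3.
RM2 starts before RM1 ends → RM1 and RM2 overlap.
RM4 starts after RM1 ends, so nothing later overlaps RM1 either.
RM4 starts exactly when RM2 ends (back-to-back, no overlap), so nothing later overlaps RM2 either.
RM5 starts before RM4 ends → RM4 and RM5 overlap.
RM3 starts before RM4 ends → RM4 and RM3 overlap.
RM3 starts before RM5 ends → RM5 and RM3 overlap.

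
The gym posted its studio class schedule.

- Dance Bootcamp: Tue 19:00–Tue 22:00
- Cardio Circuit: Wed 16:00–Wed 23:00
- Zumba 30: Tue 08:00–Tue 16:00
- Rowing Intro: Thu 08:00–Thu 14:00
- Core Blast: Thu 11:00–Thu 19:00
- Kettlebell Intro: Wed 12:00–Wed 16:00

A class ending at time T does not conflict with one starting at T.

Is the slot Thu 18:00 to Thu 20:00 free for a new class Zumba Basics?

Zumba 30: ends Tue 16:00 at or before Zumba Basics starts Thu 18:00 → clear.
Dance Bootcamp: ends Tue 22:00 at or before Zumba Basics starts Thu 18:00 → clear.
Kettlebell Intro: ends Wed 16:00 at or before Zumba Basics starts Thu 18:00 → clear.
Cardio Circuit: ends Wed 23:00 at or before Zumba Basics starts Thu 18:00 → clear.
Rowing Intro: ends Thu 14:00 at or before Zumba Basics starts Thu 18:00 → clear.
Core Blast: starts Thu 11:00 before Zumba Basics ends Thu 20:00, and ends Thu 19:00 after Zumba Basics starts Thu 18:00 → overlap.
Zumba Basics overlaps Core Blast.

No — it overlaps Core Blast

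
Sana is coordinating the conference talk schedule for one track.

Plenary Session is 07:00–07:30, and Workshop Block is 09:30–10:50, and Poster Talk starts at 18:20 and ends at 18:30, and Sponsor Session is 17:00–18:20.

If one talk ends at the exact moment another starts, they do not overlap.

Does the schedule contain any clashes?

Check each pair: they overlap iff neither finishes before the other starts.
Sorted by start: Plenary Session, Workshop Block, Sponsor Session, Poster Talk.
Workshop Block starts after Plenary Session ends, so Plenary Session has no further overlaps.
Sponsor Session starts after Workshop Block ends, so Workshop Block has no further overlaps.
Poster Talk starts exactly when Sponsor Session ends (back-to-back, no overlap).
Every pair is clear; the schedule has no overlaps.

No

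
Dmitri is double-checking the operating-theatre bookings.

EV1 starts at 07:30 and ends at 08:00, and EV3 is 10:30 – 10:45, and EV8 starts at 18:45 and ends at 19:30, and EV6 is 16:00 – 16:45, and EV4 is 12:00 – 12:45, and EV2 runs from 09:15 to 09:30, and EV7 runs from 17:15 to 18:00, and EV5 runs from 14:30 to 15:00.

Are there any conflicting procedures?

Sorted by start: EV1, EV2, EV3, EV4, EV5, EV6, EV7, EV8.
EV2 starts after EV1 ends, so nothing later overlaps EV1 either.
EV3 starts after EV2 ends, so nothing later overlaps EV2 either.
EV4 starts after EV3 ends, so nothing later overlaps EV3 either.
EV5 starts after EV4 ends, so nothing later overlaps EV4 either.
EV6 starts after EV5 ends, so nothing later overlaps EV5 either.
EV7 starts after EV6 ends, so nothing later overlaps EV6 either.
EV8 starts after EV7 ends.
Every pair is clear; the schedule has no overlaps.

No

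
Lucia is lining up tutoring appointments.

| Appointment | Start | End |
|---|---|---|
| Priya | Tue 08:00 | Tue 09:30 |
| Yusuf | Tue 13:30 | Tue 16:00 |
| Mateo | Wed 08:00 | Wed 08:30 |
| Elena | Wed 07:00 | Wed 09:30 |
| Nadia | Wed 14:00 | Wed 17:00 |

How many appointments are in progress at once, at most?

2

Sweep the timeline, counting +1 at each start and −1 at each end (ends before starts at a tie):
Tue 08:00 start Priya → 1
Tue 09:30 end Priya → 0
Tue 13:30 start Yusuf → 1
Tue 16:00 end Yusuf → 0
Wed 07:00 start Elena → 1
Wed 08:00 start Mateo → 2
Wed 08:30 end Mateo → 1
Wed 09:30 end Elena → 0
Wed 14:00 start Nadia → 1
Wed 17:00 end Nadia → 0
Peak is 2, at Wed 08:00 (Elena, Mateo).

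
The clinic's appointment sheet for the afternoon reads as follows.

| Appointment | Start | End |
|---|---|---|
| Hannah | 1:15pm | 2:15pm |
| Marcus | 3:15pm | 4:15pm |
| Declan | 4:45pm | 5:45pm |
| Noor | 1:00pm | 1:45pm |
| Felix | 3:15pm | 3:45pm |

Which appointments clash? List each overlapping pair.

Felix & Marcus, Hannah & Noor

Two intervals overlap when each starts before the other ends.
Sorted by start: Noor, Hannah, Felix, Marcus, Declan.
Hannah starts before Noor ends → Noor and Hannah overlap.
Felix starts after Noor ends, so Noor has no further overlaps.
Felix starts after Hannah ends, so Hannah has no further overlaps.
Marcus starts before Felix ends → Felix and Marcus overlap.
Declan starts after Felix ends.
Declan starts after Marcus ends.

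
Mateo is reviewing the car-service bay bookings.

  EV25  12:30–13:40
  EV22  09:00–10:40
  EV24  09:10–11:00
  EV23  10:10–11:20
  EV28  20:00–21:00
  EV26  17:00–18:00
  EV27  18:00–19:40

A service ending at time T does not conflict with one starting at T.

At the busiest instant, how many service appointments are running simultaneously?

3

Sort all start/end points and keep a running count:
09:00 start EV22 → 1
09:10 start EV24 → 2
10:10 start EV23 → 3
10:40 end EV22 → 2
11:00 end EV24 → 1
11:20 end EV23 → 0
12:30 start EV25 → 1
13:40 end EV25 → 0
17:00 start EV26 → 1
18:00 end EV26 → 0
18:00 start EV27 → 1
19:40 end EV27 → 0
20:00 start EV28 → 1
21:00 end EV28 → 0
Peak is 3, at 10:10 (EV22, EV23, EV24).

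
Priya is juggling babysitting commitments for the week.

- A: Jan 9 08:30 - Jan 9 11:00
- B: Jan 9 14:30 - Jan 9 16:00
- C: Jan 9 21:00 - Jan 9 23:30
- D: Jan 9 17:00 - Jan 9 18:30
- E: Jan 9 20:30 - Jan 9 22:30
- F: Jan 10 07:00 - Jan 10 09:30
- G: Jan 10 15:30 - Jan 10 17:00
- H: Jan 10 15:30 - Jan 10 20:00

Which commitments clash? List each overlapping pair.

C & E, G & H

Two intervals overlap when each starts before the other ends.
Sorted by start: A, B, D, E, C, F, G, H.
B starts after A ends; A is clear from here.
D starts after B ends; B is clear from here.
E starts after D ends; D is clear from here.
C starts before E ends → E and C overlap.
F starts after E ends; E is clear from here.
F starts after C ends; C is clear from here.
G starts after F ends; F is clear from here.
H starts before G ends → G and H overlap.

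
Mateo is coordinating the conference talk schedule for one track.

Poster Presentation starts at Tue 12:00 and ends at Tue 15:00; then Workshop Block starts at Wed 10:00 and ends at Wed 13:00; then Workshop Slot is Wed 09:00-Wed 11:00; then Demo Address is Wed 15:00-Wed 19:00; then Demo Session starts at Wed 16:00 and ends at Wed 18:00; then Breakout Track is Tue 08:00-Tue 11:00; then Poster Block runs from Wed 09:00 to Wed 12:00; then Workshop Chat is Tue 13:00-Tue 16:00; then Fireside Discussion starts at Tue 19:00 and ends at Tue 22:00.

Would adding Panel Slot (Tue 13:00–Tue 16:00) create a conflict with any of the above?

Yes — it overlaps Poster Presentation, Workshop Chat

Breakout Track: ends Tue 11:00 at or before Panel Slot starts Tue 13:00 → clear.
Poster Presentation: starts Tue 12:00 before Panel Slot ends Tue 16:00, and ends Tue 15:00 after Panel Slot starts Tue 13:00 → overlap.
Workshop Chat: starts Tue 13:00 before Panel Slot ends Tue 16:00, and ends Tue 16:00 after Panel Slot starts Tue 13:00 → overlap.
Fireside Discussion: starts Tue 19:00 at or after Panel Slot ends Tue 16:00 → clear.
Workshop Slot: starts Wed 09:00 at or after Panel Slot ends Tue 16:00 → clear.
Poster Block: starts Wed 09:00 at or after Panel Slot ends Tue 16:00 → clear.
Workshop Block: starts Wed 10:00 at or after Panel Slot ends Tue 16:00 → clear.
Demo Address: starts Wed 15:00 at or after Panel Slot ends Tue 16:00 → clear.
Demo Session: starts Wed 16:00 at or after Panel Slot ends Tue 16:00 → clear.
Panel Slot overlaps Workshop Chat, Poster Presentation.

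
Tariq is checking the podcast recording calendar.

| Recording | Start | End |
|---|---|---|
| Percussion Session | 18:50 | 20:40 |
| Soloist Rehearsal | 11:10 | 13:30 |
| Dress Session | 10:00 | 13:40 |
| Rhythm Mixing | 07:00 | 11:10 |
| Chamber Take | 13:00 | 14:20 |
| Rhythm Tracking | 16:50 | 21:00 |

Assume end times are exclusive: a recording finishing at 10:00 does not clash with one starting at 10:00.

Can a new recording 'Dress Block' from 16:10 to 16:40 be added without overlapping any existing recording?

Rhythm Mixing: ends 11:10 at or before Dress Block starts 16:10 → clear.
Dress Session: ends 13:40 at or before Dress Block starts 16:10 → clear.
Soloist Rehearsal: ends 13:30 at or before Dress Block starts 16:10 → clear.
Chamber Take: ends 14:20 at or before Dress Block starts 16:10 → clear.
Rhythm Tracking: starts 16:50 at or after Dress Block ends 16:40 → clear.
Percussion Session: starts 18:50 at or after Dress Block ends 16:40 → clear.

Yes — the slot is free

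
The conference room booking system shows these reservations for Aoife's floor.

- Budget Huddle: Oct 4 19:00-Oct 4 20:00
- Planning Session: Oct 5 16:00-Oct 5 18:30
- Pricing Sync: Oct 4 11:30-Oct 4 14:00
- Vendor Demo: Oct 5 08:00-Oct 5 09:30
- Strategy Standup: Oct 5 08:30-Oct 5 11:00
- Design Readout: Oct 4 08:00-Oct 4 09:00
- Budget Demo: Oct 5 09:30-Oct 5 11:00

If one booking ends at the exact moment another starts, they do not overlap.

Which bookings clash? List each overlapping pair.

Budget Demo & Strategy Standup, Strategy Standup & Vendor Demo

Sorted by start: Design Readout, Pricing Sync, Budget Huddle, Vendor Demo, Strategy Standup, Budget Demo, Planning Session.
Pricing Sync starts after Design Readout ends, so Design Readout has no further overlaps.
Budget Huddle starts after Pricing Sync ends, so Pricing Sync has no further overlaps.
Vendor Demo starts after Budget Huddle ends, so Budget Huddle has no further overlaps.
Strategy Standup starts before Vendor Demo ends → Vendor Demo and Strategy Standup overlap.
Budget Demo starts exactly when Vendor Demo ends (back-to-back, no overlap), so Vendor Demo has no further overlaps.
Budget Demo starts before Strategy Standup ends → Strategy Standup and Budget Demo overlap.
Planning Session starts after Strategy Standup ends.
Planning Session starts after Budget Demo ends.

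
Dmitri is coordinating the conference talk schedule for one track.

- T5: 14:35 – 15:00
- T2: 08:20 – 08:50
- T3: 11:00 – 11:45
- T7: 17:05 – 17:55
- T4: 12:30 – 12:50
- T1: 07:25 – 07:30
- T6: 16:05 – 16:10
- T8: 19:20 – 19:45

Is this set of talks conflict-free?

Sorted by start: T1, T2, T3, T4, T5, T6, T7, T8.
T2 starts after T1 ends, so nothing later overlaps T1 either.
T3 starts after T2 ends, so nothing later overlaps T2 either.
T4 starts after T3 ends, so nothing later overlaps T3 either.
T5 starts after T4 ends, so nothing later overlaps T4 either.
T6 starts after T5 ends, so nothing later overlaps T5 either.
T7 starts after T6 ends, so nothing later overlaps T6 either.
T8 starts after T7 ends.
Every pair is clear; the schedule has no overlaps.

Yes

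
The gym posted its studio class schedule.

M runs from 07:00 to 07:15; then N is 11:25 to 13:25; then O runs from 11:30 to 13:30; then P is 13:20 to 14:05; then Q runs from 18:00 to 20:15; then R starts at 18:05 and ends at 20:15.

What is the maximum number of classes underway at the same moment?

Walk through starts and ends in time order (an end at T is processed before a start at T):
07:00 start M → 1
07:15 end M → 0
11:25 start N → 1
11:30 start O → 2
13:20 start P → 3
13:25 end N → 2
13:30 end O → 1
14:05 end P → 0
18:00 start Q → 1
18:05 start R → 2
20:15 end Q → 1
20:15 end R → 0
Peak is 3, at 13:20 (N, O, P).

3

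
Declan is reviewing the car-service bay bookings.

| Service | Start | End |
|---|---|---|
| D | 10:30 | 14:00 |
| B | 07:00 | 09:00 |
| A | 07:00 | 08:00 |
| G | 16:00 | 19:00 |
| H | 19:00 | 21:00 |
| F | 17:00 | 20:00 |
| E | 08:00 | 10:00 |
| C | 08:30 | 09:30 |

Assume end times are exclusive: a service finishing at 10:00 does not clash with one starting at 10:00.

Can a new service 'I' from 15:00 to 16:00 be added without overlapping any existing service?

A: ends 08:00 at or before I starts 15:00 → clear.
B: ends 09:00 at or before I starts 15:00 → clear.
E: ends 10:00 at or before I starts 15:00 → clear.
C: ends 09:30 at or before I starts 15:00 → clear.
D: ends 14:00 at or before I starts 15:00 → clear.
G: starts 16:00 at or after I ends 16:00 → clear.
F: starts 17:00 at or after I ends 16:00 → clear.
H: starts 19:00 at or after I ends 16:00 → clear.

Yes — the slot is free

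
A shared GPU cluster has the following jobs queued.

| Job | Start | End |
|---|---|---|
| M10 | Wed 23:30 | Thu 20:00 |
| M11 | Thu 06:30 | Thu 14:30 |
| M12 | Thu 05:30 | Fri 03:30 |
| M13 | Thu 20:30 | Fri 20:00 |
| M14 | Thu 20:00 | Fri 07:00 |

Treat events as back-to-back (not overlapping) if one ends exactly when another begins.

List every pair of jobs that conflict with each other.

M10 & M11, M10 & M12, M11 & M12, M12 & M13, M12 & M14, M13 & M14

Sorted by start: M10, M12, M11, M14, M13.
M12 starts before M10 ends → M10 and M12 overlap.
M11 starts before M10 ends → M10 and M11 overlap.
M14 starts exactly when M10 ends (back-to-back, no overlap), so nothing later overlaps M10 either.
M11 starts before M12 ends → M12 and M11 overlap.
M14 starts before M12 ends → M12 and M14 overlap.
M13 starts before M12 ends → M12 and M13 overlap.
M14 starts after M11 ends, so nothing later overlaps M11 either.
M13 starts before M14 ends → M14 and M13 overlap.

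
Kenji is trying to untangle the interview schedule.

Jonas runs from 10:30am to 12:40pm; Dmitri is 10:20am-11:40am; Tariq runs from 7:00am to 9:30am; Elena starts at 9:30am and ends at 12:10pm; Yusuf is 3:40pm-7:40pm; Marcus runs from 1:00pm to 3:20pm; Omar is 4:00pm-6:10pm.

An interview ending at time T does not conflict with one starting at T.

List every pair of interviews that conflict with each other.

Dmitri & Elena, Dmitri & Jonas, Elena & Jonas, Omar & Yusuf

Sorted by start: Tariq, Elena, Dmitri, Jonas, Marcus, Yusuf, Omar.
Elena starts exactly when Tariq ends (back-to-back, no overlap); Tariq is clear from here.
Dmitri starts before Elena ends → Elena and Dmitri overlap.
Jonas starts before Elena ends → Elena and Jonas overlap.
Marcus starts after Elena ends; Elena is clear from here.
Jonas starts before Dmitri ends → Dmitri and Jonas overlap.
Marcus starts after Dmitri ends; Dmitri is clear from here.
Marcus starts after Jonas ends; Jonas is clear from here.
Yusuf starts after Marcus ends; Marcus is clear from here.
Omar starts before Yusuf ends → Yusuf and Omar overlap.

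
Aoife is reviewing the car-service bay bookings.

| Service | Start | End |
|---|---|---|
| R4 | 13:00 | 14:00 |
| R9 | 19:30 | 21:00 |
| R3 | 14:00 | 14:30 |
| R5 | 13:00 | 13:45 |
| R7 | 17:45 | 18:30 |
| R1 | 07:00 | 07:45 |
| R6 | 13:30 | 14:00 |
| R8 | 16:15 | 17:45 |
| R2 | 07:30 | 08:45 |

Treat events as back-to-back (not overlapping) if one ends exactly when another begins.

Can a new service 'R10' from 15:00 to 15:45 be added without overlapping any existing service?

R1: ends 07:45 at or before R10 starts 15:00 → clear.
R2: ends 08:45 at or before R10 starts 15:00 → clear.
R4: ends 14:00 at or before R10 starts 15:00 → clear.
R5: ends 13:45 at or before R10 starts 15:00 → clear.
R6: ends 14:00 at or before R10 starts 15:00 → clear.
R3: ends 14:30 at or before R10 starts 15:00 → clear.
R8: starts 16:15 at or after R10 ends 15:45 → clear.
R7: starts 17:45 at or after R10 ends 15:45 → clear.
R9: starts 19:30 at or after R10 ends 15:45 → clear.

Yes — the slot is free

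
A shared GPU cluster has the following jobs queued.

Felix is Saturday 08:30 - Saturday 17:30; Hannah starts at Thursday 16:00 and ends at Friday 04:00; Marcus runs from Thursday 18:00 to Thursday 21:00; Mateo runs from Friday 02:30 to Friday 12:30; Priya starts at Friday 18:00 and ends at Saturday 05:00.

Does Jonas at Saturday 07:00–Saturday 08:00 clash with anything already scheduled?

Hannah: ends Friday 04:00 at or before Jonas starts Saturday 07:00 → clear.
Marcus: ends Thursday 21:00 at or before Jonas starts Saturday 07:00 → clear.
Mateo: ends Friday 12:30 at or before Jonas starts Saturday 07:00 → clear.
Priya: ends Saturday 05:00 at or before Jonas starts Saturday 07:00 → clear.
Felix: starts Saturday 08:30 at or after Jonas ends Saturday 08:00 → clear.

No — it doesn't clash with anything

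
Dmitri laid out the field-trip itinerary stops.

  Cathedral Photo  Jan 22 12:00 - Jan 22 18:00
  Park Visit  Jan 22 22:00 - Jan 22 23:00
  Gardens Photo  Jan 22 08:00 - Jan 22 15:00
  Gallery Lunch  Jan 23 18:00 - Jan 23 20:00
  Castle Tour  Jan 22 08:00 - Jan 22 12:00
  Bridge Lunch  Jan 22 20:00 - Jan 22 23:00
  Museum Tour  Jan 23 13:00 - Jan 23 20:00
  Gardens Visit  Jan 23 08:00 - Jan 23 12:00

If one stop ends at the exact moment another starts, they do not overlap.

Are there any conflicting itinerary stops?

Yes

Sorted by start: Castle Tour, Gardens Photo, Cathedral Photo, Bridge Lunch, Park Visit, Gardens Visit, Museum Tour, Gallery Lunch.
Gardens Photo starts before Castle Tour ends → Castle Tour and Gardens Photo overlap.
That's a conflict, so the schedule is not conflict-free.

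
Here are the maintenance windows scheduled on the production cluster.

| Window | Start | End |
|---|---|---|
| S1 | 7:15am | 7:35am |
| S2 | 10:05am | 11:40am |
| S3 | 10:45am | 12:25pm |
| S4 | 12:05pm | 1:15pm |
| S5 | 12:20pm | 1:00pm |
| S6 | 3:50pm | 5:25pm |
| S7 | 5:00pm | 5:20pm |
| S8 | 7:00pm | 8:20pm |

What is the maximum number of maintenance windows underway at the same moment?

Sweep the timeline, counting +1 at each start and −1 at each end (ends before starts at a tie):
7:15am start S1 → 1
7:35am end S1 → 0
10:05am start S2 → 1
10:45am start S3 → 2
11:40am end S2 → 1
12:05pm start S4 → 2
12:20pm start S5 → 3
12:25pm end S3 → 2
1:00pm end S5 → 1
1:15pm end S4 → 0
3:50pm start S6 → 1
5:00pm start S7 → 2
5:20pm end S7 → 1
5:25pm end S6 → 0
7:00pm start S8 → 1
8:20pm end S8 → 0
Peak is 3, at 12:20pm (S3, S4, S5).

3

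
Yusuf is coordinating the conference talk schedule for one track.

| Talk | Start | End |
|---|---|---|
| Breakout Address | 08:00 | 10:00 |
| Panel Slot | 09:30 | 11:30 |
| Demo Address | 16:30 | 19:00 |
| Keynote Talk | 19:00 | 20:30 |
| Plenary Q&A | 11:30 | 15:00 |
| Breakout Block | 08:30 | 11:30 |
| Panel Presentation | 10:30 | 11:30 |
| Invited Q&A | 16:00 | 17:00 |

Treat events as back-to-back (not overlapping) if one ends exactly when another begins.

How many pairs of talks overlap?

6

Sorted by start: Breakout Address, Breakout Block, Panel Slot, Panel Presentation, Plenary Q&A, Invited Q&A, Demo Address, Keynote Talk.
Breakout Block starts before Breakout Address ends → Breakout Address and Breakout Block overlap.
Panel Slot starts before Breakout Address ends → Breakout Address and Panel Slot overlap.
Panel Presentation starts after Breakout Address ends — done with Breakout Address.
Panel Slot starts before Breakout Block ends → Breakout Block and Panel Slot overlap.
Panel Presentation starts before Breakout Block ends → Breakout Block and Panel Presentation overlap.
Plenary Q&A starts exactly when Breakout Block ends (back-to-back, no overlap) — done with Breakout Block.
Panel Presentation starts before Panel Slot ends → Panel Slot and Panel Presentation overlap.
Plenary Q&A starts exactly when Panel Slot ends (back-to-back, no overlap) — done with Panel Slot.
Plenary Q&A starts exactly when Panel Presentation ends (back-to-back, no overlap) — done with Panel Presentation.
Invited Q&A starts after Plenary Q&A ends — done with Plenary Q&A.
Demo Address starts before Invited Q&A ends → Invited Q&A and Demo Address overlap.
Keynote Talk starts after Invited Q&A ends.
Keynote Talk starts exactly when Demo Address ends (back-to-back, no overlap).
Overlapping pairs: Breakout Address & Breakout Block, Breakout Address & Panel Slot, Breakout Block & Panel Presentation, Breakout Block & Panel Slot, Demo Address & Invited Q&A, Panel Presentation & Panel Slot — 6 in total.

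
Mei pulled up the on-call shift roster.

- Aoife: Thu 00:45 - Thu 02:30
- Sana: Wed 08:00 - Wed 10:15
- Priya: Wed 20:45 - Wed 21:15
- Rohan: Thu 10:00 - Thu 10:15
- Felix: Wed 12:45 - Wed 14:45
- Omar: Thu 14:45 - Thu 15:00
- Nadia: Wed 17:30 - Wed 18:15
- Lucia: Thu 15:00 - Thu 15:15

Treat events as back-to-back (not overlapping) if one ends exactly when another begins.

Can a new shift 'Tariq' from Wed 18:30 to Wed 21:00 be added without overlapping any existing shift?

Sana: ends Wed 10:15 at or before Tariq starts Wed 18:30 → clear.
Felix: ends Wed 14:45 at or before Tariq starts Wed 18:30 → clear.
Nadia: ends Wed 18:15 at or before Tariq starts Wed 18:30 → clear.
Priya: starts Wed 20:45 before Tariq ends Wed 21:00, and ends Wed 21:15 after Tariq starts Wed 18:30 → overlap.
Aoife: starts Thu 00:45 at or after Tariq ends Wed 21:00 → clear.
Rohan: starts Thu 10:00 at or after Tariq ends Wed 21:00 → clear.
Omar: starts Thu 14:45 at or after Tariq ends Wed 21:00 → clear.
Lucia: starts Thu 15:00 at or after Tariq ends Wed 21:00 → clear.
Tariq overlaps Priya.

No — it overlaps Priya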